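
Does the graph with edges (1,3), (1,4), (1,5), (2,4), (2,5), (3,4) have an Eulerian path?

Step 1: Find the degree of each vertex:
  deg(1) = 3
  deg(2) = 2
  deg(3) = 2
  deg(4) = 3
  deg(5) = 2

Step 2: Count vertices with odd degree:
  Odd-degree vertices: 1, 4 (2 total)

Step 3: Apply Euler's theorem:
  - Eulerian circuit exists iff graph is connected and all vertices have even degree
  - Eulerian path exists iff graph is connected and has 0 or 2 odd-degree vertices

Graph is connected with exactly 2 odd-degree vertices (1, 4).
Eulerian path exists (starting and ending at the odd-degree vertices), but no Eulerian circuit.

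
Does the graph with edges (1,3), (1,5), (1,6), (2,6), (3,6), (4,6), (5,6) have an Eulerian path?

Step 1: Find the degree of each vertex:
  deg(1) = 3
  deg(2) = 1
  deg(3) = 2
  deg(4) = 1
  deg(5) = 2
  deg(6) = 5

Step 2: Count vertices with odd degree:
  Odd-degree vertices: 1, 2, 4, 6 (4 total)

Step 3: Apply Euler's theorem:
  - Eulerian circuit exists iff graph is connected and all vertices have even degree
  - Eulerian path exists iff graph is connected and has 0 or 2 odd-degree vertices

Graph has 4 odd-degree vertices (need 0 or 2).
Neither Eulerian path nor Eulerian circuit exists.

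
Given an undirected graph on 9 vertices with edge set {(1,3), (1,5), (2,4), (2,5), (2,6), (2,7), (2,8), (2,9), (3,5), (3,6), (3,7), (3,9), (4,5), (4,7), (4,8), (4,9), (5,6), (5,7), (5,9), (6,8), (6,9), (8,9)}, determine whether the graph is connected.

Step 1: Build adjacency list from edges:
  1: 3, 5
  2: 4, 5, 6, 7, 8, 9
  3: 1, 5, 6, 7, 9
  4: 2, 5, 7, 8, 9
  5: 1, 2, 3, 4, 6, 7, 9
  6: 2, 3, 5, 8, 9
  7: 2, 3, 4, 5
  8: 2, 4, 6, 9
  9: 2, 3, 4, 5, 6, 8

Step 2: Run BFS/DFS from vertex 1:
  Visited: {1, 3, 5, 6, 7, 9, 2, 4, 8}
  Reached 9 of 9 vertices

Step 3: All 9 vertices reached from vertex 1, so the graph is connected.
Answer: Yes, the graph is connected.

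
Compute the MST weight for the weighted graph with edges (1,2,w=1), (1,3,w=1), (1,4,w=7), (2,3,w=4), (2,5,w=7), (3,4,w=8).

Apply Kruskal's algorithm (sort edges by weight, add if no cycle):

Sorted edges by weight:
  (1,2) w=1
  (1,3) w=1
  (2,3) w=4
  (1,4) w=7
  (2,5) w=7
  (3,4) w=8

Add edge (1,2) w=1 -- no cycle. Running total: 1
Add edge (1,3) w=1 -- no cycle. Running total: 2
Skip edge (2,3) w=4 -- would create cycle
Add edge (1,4) w=7 -- no cycle. Running total: 9
Add edge (2,5) w=7 -- no cycle. Running total: 16

MST edges: (1,2,w=1), (1,3,w=1), (1,4,w=7), (2,5,w=7)
Total MST weight: 1 + 1 + 7 + 7 = 16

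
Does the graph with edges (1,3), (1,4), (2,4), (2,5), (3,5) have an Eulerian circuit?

Step 1: Find the degree of each vertex:
  deg(1) = 2
  deg(2) = 2
  deg(3) = 2
  deg(4) = 2
  deg(5) = 2

Step 2: Count vertices with odd degree:
  All vertices have even degree (0 odd-degree vertices)

Step 3: Apply Euler's theorem:
  - Eulerian circuit exists iff graph is connected and all vertices have even degree
  - Eulerian path exists iff graph is connected and has 0 or 2 odd-degree vertices

Graph is connected with 0 odd-degree vertices.
Both Eulerian circuit and Eulerian path exist.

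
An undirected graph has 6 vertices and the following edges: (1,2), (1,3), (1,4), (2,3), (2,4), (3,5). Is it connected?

Step 1: Build adjacency list from edges:
  1: 2, 3, 4
  2: 1, 3, 4
  3: 1, 2, 5
  4: 1, 2
  5: 3
  6: (none)

Step 2: Run BFS/DFS from vertex 1:
  Visited: {1, 2, 3, 4, 5}
  Reached 5 of 6 vertices

Step 3: Only 5 of 6 vertices reached. Graph is disconnected.
Connected components: {1, 2, 3, 4, 5}, {6}
Answer: No, the graph is not connected (2 components).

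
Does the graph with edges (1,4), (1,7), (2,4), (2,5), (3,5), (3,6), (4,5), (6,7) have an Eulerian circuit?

Step 1: Find the degree of each vertex:
  deg(1) = 2
  deg(2) = 2
  deg(3) = 2
  deg(4) = 3
  deg(5) = 3
  deg(6) = 2
  deg(7) = 2

Step 2: Count vertices with odd degree:
  Odd-degree vertices: 4, 5 (2 total)

Step 3: Apply Euler's theorem:
  - Eulerian circuit exists iff graph is connected and all vertices have even degree
  - Eulerian path exists iff graph is connected and has 0 or 2 odd-degree vertices

Graph is connected with exactly 2 odd-degree vertices (4, 5).
Eulerian path exists (starting and ending at the odd-degree vertices), but no Eulerian circuit.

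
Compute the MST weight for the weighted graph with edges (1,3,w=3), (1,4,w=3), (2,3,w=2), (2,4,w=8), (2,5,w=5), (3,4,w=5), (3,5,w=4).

Apply Kruskal's algorithm (sort edges by weight, add if no cycle):

Sorted edges by weight:
  (2,3) w=2
  (1,3) w=3
  (1,4) w=3
  (3,5) w=4
  (2,5) w=5
  (3,4) w=5
  (2,4) w=8

Add edge (2,3) w=2 -- no cycle. Running total: 2
Add edge (1,3) w=3 -- no cycle. Running total: 5
Add edge (1,4) w=3 -- no cycle. Running total: 8
Add edge (3,5) w=4 -- no cycle. Running total: 12

MST edges: (2,3,w=2), (1,3,w=3), (1,4,w=3), (3,5,w=4)
Total MST weight: 2 + 3 + 3 + 4 = 12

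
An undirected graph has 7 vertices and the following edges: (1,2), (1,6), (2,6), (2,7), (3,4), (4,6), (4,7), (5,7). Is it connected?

Step 1: Build adjacency list from edges:
  1: 2, 6
  2: 1, 6, 7
  3: 4
  4: 3, 6, 7
  5: 7
  6: 1, 2, 4
  7: 2, 4, 5

Step 2: Run BFS/DFS from vertex 1:
  Visited: {1, 2, 6, 7, 4, 5, 3}
  Reached 7 of 7 vertices

Step 3: All 7 vertices reached from vertex 1, so the graph is connected.
Answer: Yes, the graph is connected.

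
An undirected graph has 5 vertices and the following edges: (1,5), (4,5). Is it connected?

Step 1: Build adjacency list from edges:
  1: 5
  2: (none)
  3: (none)
  4: 5
  5: 1, 4

Step 2: Run BFS/DFS from vertex 1:
  Visited: {1, 5, 4}
  Reached 3 of 5 vertices

Step 3: Only 3 of 5 vertices reached. Graph is disconnected.
Connected components: {1, 4, 5}, {2}, {3}
Answer: No, the graph is not connected (3 components).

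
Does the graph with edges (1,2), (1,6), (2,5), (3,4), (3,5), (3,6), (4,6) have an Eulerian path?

Step 1: Find the degree of each vertex:
  deg(1) = 2
  deg(2) = 2
  deg(3) = 3
  deg(4) = 2
  deg(5) = 2
  deg(6) = 3

Step 2: Count vertices with odd degree:
  Odd-degree vertices: 3, 6 (2 total)

Step 3: Apply Euler's theorem:
  - Eulerian circuit exists iff graph is connected and all vertices have even degree
  - Eulerian path exists iff graph is connected and has 0 or 2 odd-degree vertices

Graph is connected with exactly 2 odd-degree vertices (3, 6).
Eulerian path exists (starting and ending at the odd-degree vertices), but no Eulerian circuit.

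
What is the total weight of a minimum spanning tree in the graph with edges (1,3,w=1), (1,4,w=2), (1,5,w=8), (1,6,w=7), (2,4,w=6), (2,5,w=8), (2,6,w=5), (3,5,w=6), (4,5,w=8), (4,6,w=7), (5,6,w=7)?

Apply Kruskal's algorithm (sort edges by weight, add if no cycle):

Sorted edges by weight:
  (1,3) w=1
  (1,4) w=2
  (2,6) w=5
  (2,4) w=6
  (3,5) w=6
  (1,6) w=7
  (4,6) w=7
  (5,6) w=7
  (1,5) w=8
  (2,5) w=8
  (4,5) w=8

Add edge (1,3) w=1 -- no cycle. Running total: 1
Add edge (1,4) w=2 -- no cycle. Running total: 3
Add edge (2,6) w=5 -- no cycle. Running total: 8
Add edge (2,4) w=6 -- no cycle. Running total: 14
Add edge (3,5) w=6 -- no cycle. Running total: 20

MST edges: (1,3,w=1), (1,4,w=2), (2,6,w=5), (2,4,w=6), (3,5,w=6)
Total MST weight: 1 + 2 + 5 + 6 + 6 = 20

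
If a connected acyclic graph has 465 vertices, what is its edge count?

A tree on n vertices always has exactly n - 1 edges.
For n = 465: edges = 465 - 1 = 464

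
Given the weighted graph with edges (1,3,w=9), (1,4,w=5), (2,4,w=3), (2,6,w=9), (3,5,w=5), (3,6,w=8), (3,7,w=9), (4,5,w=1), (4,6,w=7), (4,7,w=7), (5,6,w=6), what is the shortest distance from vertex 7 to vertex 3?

Step 1: Build adjacency list with weights:
  1: 3(w=9), 4(w=5)
  2: 4(w=3), 6(w=9)
  3: 1(w=9), 5(w=5), 6(w=8), 7(w=9)
  4: 1(w=5), 2(w=3), 5(w=1), 6(w=7), 7(w=7)
  5: 3(w=5), 4(w=1), 6(w=6)
  6: 2(w=9), 3(w=8), 4(w=7), 5(w=6)
  7: 3(w=9), 4(w=7)

Step 2: Apply Dijkstra's algorithm from vertex 7:
  Visit vertex 7 (distance=0)
    Update dist[3] = 9
    Update dist[4] = 7
  Visit vertex 4 (distance=7)
    Update dist[1] = 12
    Update dist[2] = 10
    Update dist[5] = 8
    Update dist[6] = 14
  Visit vertex 5 (distance=8)
  Visit vertex 3 (distance=9)

Step 3: Shortest path: 7 -> 3
Total weight: 9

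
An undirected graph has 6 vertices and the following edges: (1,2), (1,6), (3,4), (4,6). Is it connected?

Step 1: Build adjacency list from edges:
  1: 2, 6
  2: 1
  3: 4
  4: 3, 6
  5: (none)
  6: 1, 4

Step 2: Run BFS/DFS from vertex 1:
  Visited: {1, 2, 6, 4, 3}
  Reached 5 of 6 vertices

Step 3: Only 5 of 6 vertices reached. Graph is disconnected.
Connected components: {1, 2, 3, 4, 6}, {5}
Answer: No, the graph is not connected (2 components).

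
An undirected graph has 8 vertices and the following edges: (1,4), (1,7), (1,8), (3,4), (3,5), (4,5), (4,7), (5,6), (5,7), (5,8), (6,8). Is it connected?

Step 1: Build adjacency list from edges:
  1: 4, 7, 8
  2: (none)
  3: 4, 5
  4: 1, 3, 5, 7
  5: 3, 4, 6, 7, 8
  6: 5, 8
  7: 1, 4, 5
  8: 1, 5, 6

Step 2: Run BFS/DFS from vertex 1:
  Visited: {1, 4, 7, 8, 3, 5, 6}
  Reached 7 of 8 vertices

Step 3: Only 7 of 8 vertices reached. Graph is disconnected.
Connected components: {1, 3, 4, 5, 6, 7, 8}, {2}
Answer: No, the graph is not connected (2 components).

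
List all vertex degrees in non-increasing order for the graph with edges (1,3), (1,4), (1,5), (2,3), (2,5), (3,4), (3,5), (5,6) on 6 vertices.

Step 1: Count edges incident to each vertex:
  deg(1) = 3 (neighbors: 3, 4, 5)
  deg(2) = 2 (neighbors: 3, 5)
  deg(3) = 4 (neighbors: 1, 2, 4, 5)
  deg(4) = 2 (neighbors: 1, 3)
  deg(5) = 4 (neighbors: 1, 2, 3, 6)
  deg(6) = 1 (neighbors: 5)

Step 2: Sort degrees in non-increasing order:
  Degrees: [3, 2, 4, 2, 4, 1] -> sorted: [4, 4, 3, 2, 2, 1]

Degree sequence: [4, 4, 3, 2, 2, 1]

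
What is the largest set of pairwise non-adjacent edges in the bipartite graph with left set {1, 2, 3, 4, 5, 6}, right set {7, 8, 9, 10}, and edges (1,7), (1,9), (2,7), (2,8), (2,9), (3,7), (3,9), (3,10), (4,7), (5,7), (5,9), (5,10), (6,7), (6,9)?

Step 1: List the neighbors of each left vertex:
  1: 7, 9
  2: 7, 8, 9
  3: 7, 9, 10
  4: 7
  5: 7, 9, 10
  6: 7, 9

Step 2: Greedily match left vertices, then look for augmenting paths:
  Match 1 -- 7
  Match 2 -- 8
  Match 3 -- 9
  Match 5 -- 10
  No augmenting path remains.

Step 3: Verify this is maximum:
  Matching size 4 = min(|L|, |R|) = min(6, 4), which is an upper bound, so this matching is maximum.

Maximum matching: {(1,7), (2,8), (3,9), (5,10)}
Size: 4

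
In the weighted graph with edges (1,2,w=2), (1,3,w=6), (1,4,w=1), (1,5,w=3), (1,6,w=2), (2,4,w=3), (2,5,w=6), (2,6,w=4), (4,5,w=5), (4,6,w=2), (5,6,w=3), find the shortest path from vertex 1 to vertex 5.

Step 1: Build adjacency list with weights:
  1: 2(w=2), 3(w=6), 4(w=1), 5(w=3), 6(w=2)
  2: 1(w=2), 4(w=3), 5(w=6), 6(w=4)
  3: 1(w=6)
  4: 1(w=1), 2(w=3), 5(w=5), 6(w=2)
  5: 1(w=3), 2(w=6), 4(w=5), 6(w=3)
  6: 1(w=2), 2(w=4), 4(w=2), 5(w=3)

Step 2: Apply Dijkstra's algorithm from vertex 1:
  Visit vertex 1 (distance=0)
    Update dist[2] = 2
    Update dist[3] = 6
    Update dist[4] = 1
    Update dist[5] = 3
    Update dist[6] = 2
  Visit vertex 4 (distance=1)
  Visit vertex 2 (distance=2)
  Visit vertex 6 (distance=2)
  Visit vertex 5 (distance=3)

Step 3: Shortest path: 1 -> 5
Total weight: 3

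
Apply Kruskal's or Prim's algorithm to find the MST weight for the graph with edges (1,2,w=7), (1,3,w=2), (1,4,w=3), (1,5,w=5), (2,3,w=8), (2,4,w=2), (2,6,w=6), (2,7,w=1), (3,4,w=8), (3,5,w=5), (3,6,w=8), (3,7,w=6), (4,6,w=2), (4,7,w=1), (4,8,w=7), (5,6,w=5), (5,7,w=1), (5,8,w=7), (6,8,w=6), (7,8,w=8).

Apply Kruskal's algorithm (sort edges by weight, add if no cycle):

Sorted edges by weight:
  (2,7) w=1
  (4,7) w=1
  (5,7) w=1
  (1,3) w=2
  (2,4) w=2
  (4,6) w=2
  (1,4) w=3
  (1,5) w=5
  (3,5) w=5
  (5,6) w=5
  (2,6) w=6
  (3,7) w=6
  (6,8) w=6
  (1,2) w=7
  (4,8) w=7
  (5,8) w=7
  (2,3) w=8
  (3,4) w=8
  (3,6) w=8
  (7,8) w=8

Add edge (2,7) w=1 -- no cycle. Running total: 1
Add edge (4,7) w=1 -- no cycle. Running total: 2
Add edge (5,7) w=1 -- no cycle. Running total: 3
Add edge (1,3) w=2 -- no cycle. Running total: 5
Skip edge (2,4) w=2 -- would create cycle
Add edge (4,6) w=2 -- no cycle. Running total: 7
Add edge (1,4) w=3 -- no cycle. Running total: 10
Skip edge (1,5) w=5 -- would create cycle
Skip edge (3,5) w=5 -- would create cycle
Skip edge (5,6) w=5 -- would create cycle
Skip edge (2,6) w=6 -- would create cycle
Skip edge (3,7) w=6 -- would create cycle
Add edge (6,8) w=6 -- no cycle. Running total: 16

MST edges: (2,7,w=1), (4,7,w=1), (5,7,w=1), (1,3,w=2), (4,6,w=2), (1,4,w=3), (6,8,w=6)
Total MST weight: 1 + 1 + 1 + 2 + 2 + 3 + 6 = 16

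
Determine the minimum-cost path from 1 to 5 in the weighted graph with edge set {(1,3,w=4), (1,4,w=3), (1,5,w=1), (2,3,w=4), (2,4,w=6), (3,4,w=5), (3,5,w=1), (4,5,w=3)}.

Step 1: Build adjacency list with weights:
  1: 3(w=4), 4(w=3), 5(w=1)
  2: 3(w=4), 4(w=6)
  3: 1(w=4), 2(w=4), 4(w=5), 5(w=1)
  4: 1(w=3), 2(w=6), 3(w=5), 5(w=3)
  5: 1(w=1), 3(w=1), 4(w=3)

Step 2: Apply Dijkstra's algorithm from vertex 1:
  Visit vertex 1 (distance=0)
    Update dist[3] = 4
    Update dist[4] = 3
    Update dist[5] = 1
  Visit vertex 5 (distance=1)
    Update dist[3] = 2

Step 3: Shortest path: 1 -> 5
Total weight: 1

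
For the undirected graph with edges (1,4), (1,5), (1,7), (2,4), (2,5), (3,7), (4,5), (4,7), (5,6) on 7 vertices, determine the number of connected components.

Step 1: Build adjacency list from edges:
  1: 4, 5, 7
  2: 4, 5
  3: 7
  4: 1, 2, 5, 7
  5: 1, 2, 4, 6
  6: 5
  7: 1, 3, 4

Step 2: Run BFS/DFS from vertex 1:
  Visited: {1, 4, 5, 7, 2, 6, 3}
  Reached 7 of 7 vertices

Step 3: All 7 vertices reached from vertex 1, so the graph is connected.
Number of connected components: 1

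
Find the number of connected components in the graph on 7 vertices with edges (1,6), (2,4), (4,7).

Step 1: Build adjacency list from edges:
  1: 6
  2: 4
  3: (none)
  4: 2, 7
  5: (none)
  6: 1
  7: 4

Step 2: Run BFS/DFS from vertex 1:
  Visited: {1, 6}
  Reached 2 of 7 vertices

Step 3: Only 2 of 7 vertices reached. Graph is disconnected.
Connected components: {1, 6}, {2, 4, 7}, {3}, {5}
Number of connected components: 4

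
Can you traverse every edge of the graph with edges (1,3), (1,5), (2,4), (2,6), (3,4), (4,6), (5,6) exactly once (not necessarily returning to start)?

Step 1: Find the degree of each vertex:
  deg(1) = 2
  deg(2) = 2
  deg(3) = 2
  deg(4) = 3
  deg(5) = 2
  deg(6) = 3

Step 2: Count vertices with odd degree:
  Odd-degree vertices: 4, 6 (2 total)

Step 3: Apply Euler's theorem:
  - Eulerian circuit exists iff graph is connected and all vertices have even degree
  - Eulerian path exists iff graph is connected and has 0 or 2 odd-degree vertices

Graph is connected with exactly 2 odd-degree vertices (4, 6).
Eulerian path exists (starting and ending at the odd-degree vertices), but no Eulerian circuit.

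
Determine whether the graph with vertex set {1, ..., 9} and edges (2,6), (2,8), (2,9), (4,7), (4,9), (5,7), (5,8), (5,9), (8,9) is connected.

Step 1: Build adjacency list from edges:
  1: (none)
  2: 6, 8, 9
  3: (none)
  4: 7, 9
  5: 7, 8, 9
  6: 2
  7: 4, 5
  8: 2, 5, 9
  9: 2, 4, 5, 8

Step 2: Run BFS/DFS from vertex 1:
  Visited: {1}
  Reached 1 of 9 vertices

Step 3: Only 1 of 9 vertices reached. Graph is disconnected.
Connected components: {1}, {2, 4, 5, 6, 7, 8, 9}, {3}
Answer: No, the graph is not connected (3 components).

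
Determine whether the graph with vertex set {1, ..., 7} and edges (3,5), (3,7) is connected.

Step 1: Build adjacency list from edges:
  1: (none)
  2: (none)
  3: 5, 7
  4: (none)
  5: 3
  6: (none)
  7: 3

Step 2: Run BFS/DFS from vertex 1:
  Visited: {1}
  Reached 1 of 7 vertices

Step 3: Only 1 of 7 vertices reached. Graph is disconnected.
Connected components: {1}, {2}, {3, 5, 7}, {4}, {6}
Answer: No, the graph is not connected (5 components).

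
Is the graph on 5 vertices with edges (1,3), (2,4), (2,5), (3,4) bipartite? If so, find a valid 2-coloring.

Step 1: Attempt 2-coloring using BFS:
  Start at vertex 1, assign color 0
  Color vertex 3 with color 1 (neighbor of 1)
  Color vertex 4 with color 0 (neighbor of 3)
  Color vertex 2 with color 1 (neighbor of 4)
  Color vertex 5 with color 0 (neighbor of 2)

Step 2: 2-coloring succeeded. No conflicts found.
  Set A (color 0): {1, 4, 5}
  Set B (color 1): {2, 3}

The graph is bipartite with partition {1, 4, 5}, {2, 3}.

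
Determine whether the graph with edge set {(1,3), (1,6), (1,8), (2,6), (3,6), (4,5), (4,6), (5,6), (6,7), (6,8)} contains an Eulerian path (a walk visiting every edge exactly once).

Step 1: Find the degree of each vertex:
  deg(1) = 3
  deg(2) = 1
  deg(3) = 2
  deg(4) = 2
  deg(5) = 2
  deg(6) = 7
  deg(7) = 1
  deg(8) = 2

Step 2: Count vertices with odd degree:
  Odd-degree vertices: 1, 2, 6, 7 (4 total)

Step 3: Apply Euler's theorem:
  - Eulerian circuit exists iff graph is connected and all vertices have even degree
  - Eulerian path exists iff graph is connected and has 0 or 2 odd-degree vertices

Graph has 4 odd-degree vertices (need 0 or 2).
Neither Eulerian path nor Eulerian circuit exists.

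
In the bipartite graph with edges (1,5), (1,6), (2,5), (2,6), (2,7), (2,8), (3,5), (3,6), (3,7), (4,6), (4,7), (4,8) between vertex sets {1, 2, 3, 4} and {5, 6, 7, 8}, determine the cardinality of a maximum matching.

Step 1: List the neighbors of each left vertex:
  1: 5, 6
  2: 5, 6, 7, 8
  3: 5, 6, 7
  4: 6, 7, 8

Step 2: Greedily match left vertices, then look for augmenting paths:
  Match 1 -- 5
  Match 2 -- 6
  Match 3 -- 7
  Match 4 -- 8
  No augmenting path remains.

Step 3: Verify this is maximum:
  Matching size 4 = min(|L|, |R|) = min(4, 4), which is an upper bound, so this matching is maximum.

Maximum matching: {(1,5), (2,6), (3,7), (4,8)}
Size: 4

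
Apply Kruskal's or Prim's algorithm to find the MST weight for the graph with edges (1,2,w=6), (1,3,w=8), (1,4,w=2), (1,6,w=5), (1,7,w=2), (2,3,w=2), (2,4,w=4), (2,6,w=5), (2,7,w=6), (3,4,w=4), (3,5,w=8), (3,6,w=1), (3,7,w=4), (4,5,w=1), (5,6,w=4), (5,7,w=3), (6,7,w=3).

Apply Kruskal's algorithm (sort edges by weight, add if no cycle):

Sorted edges by weight:
  (3,6) w=1
  (4,5) w=1
  (1,7) w=2
  (1,4) w=2
  (2,3) w=2
  (5,7) w=3
  (6,7) w=3
  (2,4) w=4
  (3,4) w=4
  (3,7) w=4
  (5,6) w=4
  (1,6) w=5
  (2,6) w=5
  (1,2) w=6
  (2,7) w=6
  (1,3) w=8
  (3,5) w=8

Add edge (3,6) w=1 -- no cycle. Running total: 1
Add edge (4,5) w=1 -- no cycle. Running total: 2
Add edge (1,7) w=2 -- no cycle. Running total: 4
Add edge (1,4) w=2 -- no cycle. Running total: 6
Add edge (2,3) w=2 -- no cycle. Running total: 8
Skip edge (5,7) w=3 -- would create cycle
Add edge (6,7) w=3 -- no cycle. Running total: 11

MST edges: (3,6,w=1), (4,5,w=1), (1,7,w=2), (1,4,w=2), (2,3,w=2), (6,7,w=3)
Total MST weight: 1 + 1 + 2 + 2 + 2 + 3 = 11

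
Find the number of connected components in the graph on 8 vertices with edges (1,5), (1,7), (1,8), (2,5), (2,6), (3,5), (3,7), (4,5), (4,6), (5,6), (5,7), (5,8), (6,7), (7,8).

Step 1: Build adjacency list from edges:
  1: 5, 7, 8
  2: 5, 6
  3: 5, 7
  4: 5, 6
  5: 1, 2, 3, 4, 6, 7, 8
  6: 2, 4, 5, 7
  7: 1, 3, 5, 6, 8
  8: 1, 5, 7

Step 2: Run BFS/DFS from vertex 1:
  Visited: {1, 5, 7, 8, 2, 3, 4, 6}
  Reached 8 of 8 vertices

Step 3: All 8 vertices reached from vertex 1, so the graph is connected.
Number of connected components: 1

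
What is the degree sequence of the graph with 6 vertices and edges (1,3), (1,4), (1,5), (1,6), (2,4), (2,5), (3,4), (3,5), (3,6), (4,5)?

Step 1: Count edges incident to each vertex:
  deg(1) = 4 (neighbors: 3, 4, 5, 6)
  deg(2) = 2 (neighbors: 4, 5)
  deg(3) = 4 (neighbors: 1, 4, 5, 6)
  deg(4) = 4 (neighbors: 1, 2, 3, 5)
  deg(5) = 4 (neighbors: 1, 2, 3, 4)
  deg(6) = 2 (neighbors: 1, 3)

Step 2: Sort degrees in non-increasing order:
  Degrees: [4, 2, 4, 4, 4, 2] -> sorted: [4, 4, 4, 4, 2, 2]

Degree sequence: [4, 4, 4, 4, 2, 2]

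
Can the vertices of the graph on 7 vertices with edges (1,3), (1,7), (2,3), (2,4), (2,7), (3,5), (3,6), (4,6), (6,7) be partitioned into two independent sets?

Step 1: Attempt 2-coloring using BFS:
  Start at vertex 1, assign color 0
  Color vertex 3 with color 1 (neighbor of 1)
  Color vertex 7 with color 1 (neighbor of 1)
  Color vertex 2 with color 0 (neighbor of 3)
  Color vertex 5 with color 0 (neighbor of 3)
  Color vertex 6 with color 0 (neighbor of 3)
  Color vertex 4 with color 1 (neighbor of 2)

Step 2: 2-coloring succeeded. No conflicts found.
  Set A (color 0): {1, 2, 5, 6}
  Set B (color 1): {3, 4, 7}

The graph is bipartite with partition {1, 2, 5, 6}, {3, 4, 7}.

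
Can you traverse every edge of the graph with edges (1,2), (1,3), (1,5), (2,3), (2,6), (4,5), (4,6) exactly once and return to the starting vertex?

Step 1: Find the degree of each vertex:
  deg(1) = 3
  deg(2) = 3
  deg(3) = 2
  deg(4) = 2
  deg(5) = 2
  deg(6) = 2

Step 2: Count vertices with odd degree:
  Odd-degree vertices: 1, 2 (2 total)

Step 3: Apply Euler's theorem:
  - Eulerian circuit exists iff graph is connected and all vertices have even degree
  - Eulerian path exists iff graph is connected and has 0 or 2 odd-degree vertices

Graph is connected with exactly 2 odd-degree vertices (1, 2).
Eulerian path exists (starting and ending at the odd-degree vertices), but no Eulerian circuit.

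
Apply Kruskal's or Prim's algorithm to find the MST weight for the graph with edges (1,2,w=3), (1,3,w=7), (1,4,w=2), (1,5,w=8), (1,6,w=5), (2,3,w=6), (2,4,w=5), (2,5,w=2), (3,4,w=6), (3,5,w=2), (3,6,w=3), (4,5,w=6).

Apply Kruskal's algorithm (sort edges by weight, add if no cycle):

Sorted edges by weight:
  (1,4) w=2
  (2,5) w=2
  (3,5) w=2
  (1,2) w=3
  (3,6) w=3
  (1,6) w=5
  (2,4) w=5
  (2,3) w=6
  (3,4) w=6
  (4,5) w=6
  (1,3) w=7
  (1,5) w=8

Add edge (1,4) w=2 -- no cycle. Running total: 2
Add edge (2,5) w=2 -- no cycle. Running total: 4
Add edge (3,5) w=2 -- no cycle. Running total: 6
Add edge (1,2) w=3 -- no cycle. Running total: 9
Add edge (3,6) w=3 -- no cycle. Running total: 12

MST edges: (1,4,w=2), (2,5,w=2), (3,5,w=2), (1,2,w=3), (3,6,w=3)
Total MST weight: 2 + 2 + 2 + 3 + 3 = 12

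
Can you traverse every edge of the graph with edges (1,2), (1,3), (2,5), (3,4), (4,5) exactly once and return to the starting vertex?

Step 1: Find the degree of each vertex:
  deg(1) = 2
  deg(2) = 2
  deg(3) = 2
  deg(4) = 2
  deg(5) = 2

Step 2: Count vertices with odd degree:
  All vertices have even degree (0 odd-degree vertices)

Step 3: Apply Euler's theorem:
  - Eulerian circuit exists iff graph is connected and all vertices have even degree
  - Eulerian path exists iff graph is connected and has 0 or 2 odd-degree vertices

Graph is connected with 0 odd-degree vertices.
Both Eulerian circuit and Eulerian path exist.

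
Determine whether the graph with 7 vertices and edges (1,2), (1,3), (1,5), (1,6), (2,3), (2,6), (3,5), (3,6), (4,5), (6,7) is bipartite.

Step 1: Attempt 2-coloring using BFS:
  Start at vertex 1, assign color 0
  Color vertex 2 with color 1 (neighbor of 1)
  Color vertex 3 with color 1 (neighbor of 1)
  Color vertex 5 with color 1 (neighbor of 1)
  Color vertex 6 with color 1 (neighbor of 1)

Step 2: Conflict found! Vertices 2 and 3 are adjacent but have the same color.
This means the graph contains an odd cycle.

The graph is NOT bipartite.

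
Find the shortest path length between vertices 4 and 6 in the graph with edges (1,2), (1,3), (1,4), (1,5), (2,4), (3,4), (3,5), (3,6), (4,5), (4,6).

Step 1: Build adjacency list:
  1: 2, 3, 4, 5
  2: 1, 4
  3: 1, 4, 5, 6
  4: 1, 2, 3, 5, 6
  5: 1, 3, 4
  6: 3, 4

Step 2: BFS from vertex 4 to find shortest path to 6:
  vertex 1 reached at distance 1
  vertex 2 reached at distance 1
  vertex 3 reached at distance 1
  vertex 5 reached at distance 1
  vertex 6 reached at distance 1

Step 3: Shortest path: 4 -> 6
Path length: 1 edge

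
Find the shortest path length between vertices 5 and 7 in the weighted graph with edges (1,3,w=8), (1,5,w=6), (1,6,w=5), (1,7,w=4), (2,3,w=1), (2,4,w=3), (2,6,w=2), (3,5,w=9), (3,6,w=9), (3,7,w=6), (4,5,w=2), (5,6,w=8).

Step 1: Build adjacency list with weights:
  1: 3(w=8), 5(w=6), 6(w=5), 7(w=4)
  2: 3(w=1), 4(w=3), 6(w=2)
  3: 1(w=8), 2(w=1), 5(w=9), 6(w=9), 7(w=6)
  4: 2(w=3), 5(w=2)
  5: 1(w=6), 3(w=9), 4(w=2), 6(w=8)
  6: 1(w=5), 2(w=2), 3(w=9), 5(w=8)
  7: 1(w=4), 3(w=6)

Step 2: Apply Dijkstra's algorithm from vertex 5:
  Visit vertex 5 (distance=0)
    Update dist[1] = 6
    Update dist[3] = 9
    Update dist[4] = 2
    Update dist[6] = 8
  Visit vertex 4 (distance=2)
    Update dist[2] = 5
  Visit vertex 2 (distance=5)
    Update dist[3] = 6
    Update dist[6] = 7
  Visit vertex 1 (distance=6)
    Update dist[7] = 10
  Visit vertex 3 (distance=6)
  Visit vertex 6 (distance=7)
  Visit vertex 7 (distance=10)

Step 3: Shortest path: 5 -> 1 -> 7
Total weight: 6 + 4 = 10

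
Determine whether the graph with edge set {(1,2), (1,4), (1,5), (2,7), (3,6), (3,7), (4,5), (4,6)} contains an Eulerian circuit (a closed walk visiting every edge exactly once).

Step 1: Find the degree of each vertex:
  deg(1) = 3
  deg(2) = 2
  deg(3) = 2
  deg(4) = 3
  deg(5) = 2
  deg(6) = 2
  deg(7) = 2

Step 2: Count vertices with odd degree:
  Odd-degree vertices: 1, 4 (2 total)

Step 3: Apply Euler's theorem:
  - Eulerian circuit exists iff graph is connected and all vertices have even degree
  - Eulerian path exists iff graph is connected and has 0 or 2 odd-degree vertices

Graph is connected with exactly 2 odd-degree vertices (1, 4).
Eulerian path exists (starting and ending at the odd-degree vertices), but no Eulerian circuit.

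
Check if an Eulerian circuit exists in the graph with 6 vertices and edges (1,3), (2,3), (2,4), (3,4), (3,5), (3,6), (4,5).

Step 1: Find the degree of each vertex:
  deg(1) = 1
  deg(2) = 2
  deg(3) = 5
  deg(4) = 3
  deg(5) = 2
  deg(6) = 1

Step 2: Count vertices with odd degree:
  Odd-degree vertices: 1, 3, 4, 6 (4 total)

Step 3: Apply Euler's theorem:
  - Eulerian circuit exists iff graph is connected and all vertices have even degree
  - Eulerian path exists iff graph is connected and has 0 or 2 odd-degree vertices

Graph has 4 odd-degree vertices (need 0 or 2).
Neither Eulerian path nor Eulerian circuit exists.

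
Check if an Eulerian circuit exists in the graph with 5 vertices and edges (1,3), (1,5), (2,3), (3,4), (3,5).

Step 1: Find the degree of each vertex:
  deg(1) = 2
  deg(2) = 1
  deg(3) = 4
  deg(4) = 1
  deg(5) = 2

Step 2: Count vertices with odd degree:
  Odd-degree vertices: 2, 4 (2 total)

Step 3: Apply Euler's theorem:
  - Eulerian circuit exists iff graph is connected and all vertices have even degree
  - Eulerian path exists iff graph is connected and has 0 or 2 odd-degree vertices

Graph is connected with exactly 2 odd-degree vertices (2, 4).
Eulerian path exists (starting and ending at the odd-degree vertices), but no Eulerian circuit.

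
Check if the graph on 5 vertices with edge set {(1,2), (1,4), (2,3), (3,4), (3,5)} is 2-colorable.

Step 1: Attempt 2-coloring using BFS:
  Start at vertex 1, assign color 0
  Color vertex 2 with color 1 (neighbor of 1)
  Color vertex 4 with color 1 (neighbor of 1)
  Color vertex 3 with color 0 (neighbor of 2)
  Color vertex 5 with color 1 (neighbor of 3)

Step 2: 2-coloring succeeded. No conflicts found.
  Set A (color 0): {1, 3}
  Set B (color 1): {2, 4, 5}

The graph is bipartite with partition {1, 3}, {2, 4, 5}.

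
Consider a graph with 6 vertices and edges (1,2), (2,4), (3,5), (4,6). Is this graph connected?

Step 1: Build adjacency list from edges:
  1: 2
  2: 1, 4
  3: 5
  4: 2, 6
  5: 3
  6: 4

Step 2: Run BFS/DFS from vertex 1:
  Visited: {1, 2, 4, 6}
  Reached 4 of 6 vertices

Step 3: Only 4 of 6 vertices reached. Graph is disconnected.
Connected components: {1, 2, 4, 6}, {3, 5}
Answer: No, the graph is not connected (2 components).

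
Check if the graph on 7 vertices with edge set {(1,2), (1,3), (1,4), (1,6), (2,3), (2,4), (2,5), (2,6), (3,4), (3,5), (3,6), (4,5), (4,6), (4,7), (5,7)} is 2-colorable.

Step 1: Attempt 2-coloring using BFS:
  Start at vertex 1, assign color 0
  Color vertex 2 with color 1 (neighbor of 1)
  Color vertex 3 with color 1 (neighbor of 1)
  Color vertex 4 with color 1 (neighbor of 1)
  Color vertex 6 with color 1 (neighbor of 1)

Step 2: Conflict found! Vertices 2 and 3 are adjacent but have the same color.
This means the graph contains an odd cycle.

The graph is NOT bipartite.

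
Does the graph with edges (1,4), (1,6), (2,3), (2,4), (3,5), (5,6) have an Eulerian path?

Step 1: Find the degree of each vertex:
  deg(1) = 2
  deg(2) = 2
  deg(3) = 2
  deg(4) = 2
  deg(5) = 2
  deg(6) = 2

Step 2: Count vertices with odd degree:
  All vertices have even degree (0 odd-degree vertices)

Step 3: Apply Euler's theorem:
  - Eulerian circuit exists iff graph is connected and all vertices have even degree
  - Eulerian path exists iff graph is connected and has 0 or 2 odd-degree vertices

Graph is connected with 0 odd-degree vertices.
Both Eulerian circuit and Eulerian path exist.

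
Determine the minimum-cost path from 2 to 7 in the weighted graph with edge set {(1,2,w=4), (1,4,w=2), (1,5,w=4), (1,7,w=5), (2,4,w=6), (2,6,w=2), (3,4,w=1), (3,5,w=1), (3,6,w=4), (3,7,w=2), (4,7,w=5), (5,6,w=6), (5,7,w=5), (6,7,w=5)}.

Step 1: Build adjacency list with weights:
  1: 2(w=4), 4(w=2), 5(w=4), 7(w=5)
  2: 1(w=4), 4(w=6), 6(w=2)
  3: 4(w=1), 5(w=1), 6(w=4), 7(w=2)
  4: 1(w=2), 2(w=6), 3(w=1), 7(w=5)
  5: 1(w=4), 3(w=1), 6(w=6), 7(w=5)
  6: 2(w=2), 3(w=4), 5(w=6), 7(w=5)
  7: 1(w=5), 3(w=2), 4(w=5), 5(w=5), 6(w=5)

Step 2: Apply Dijkstra's algorithm from vertex 2:
  Visit vertex 2 (distance=0)
    Update dist[1] = 4
    Update dist[4] = 6
    Update dist[6] = 2
  Visit vertex 6 (distance=2)
    Update dist[3] = 6
    Update dist[5] = 8
    Update dist[7] = 7
  Visit vertex 1 (distance=4)
  Visit vertex 3 (distance=6)
    Update dist[5] = 7
  Visit vertex 4 (distance=6)
  Visit vertex 5 (distance=7)
  Visit vertex 7 (distance=7)

Step 3: Shortest path: 2 -> 6 -> 7
Total weight: 2 + 5 = 7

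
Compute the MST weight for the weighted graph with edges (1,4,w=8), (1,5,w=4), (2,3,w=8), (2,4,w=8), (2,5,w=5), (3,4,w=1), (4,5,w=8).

Apply Kruskal's algorithm (sort edges by weight, add if no cycle):

Sorted edges by weight:
  (3,4) w=1
  (1,5) w=4
  (2,5) w=5
  (1,4) w=8
  (2,4) w=8
  (2,3) w=8
  (4,5) w=8

Add edge (3,4) w=1 -- no cycle. Running total: 1
Add edge (1,5) w=4 -- no cycle. Running total: 5
Add edge (2,5) w=5 -- no cycle. Running total: 10
Add edge (1,4) w=8 -- no cycle. Running total: 18

MST edges: (3,4,w=1), (1,5,w=4), (2,5,w=5), (1,4,w=8)
Total MST weight: 1 + 4 + 5 + 8 = 18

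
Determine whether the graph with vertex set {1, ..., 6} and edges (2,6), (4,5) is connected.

Step 1: Build adjacency list from edges:
  1: (none)
  2: 6
  3: (none)
  4: 5
  5: 4
  6: 2

Step 2: Run BFS/DFS from vertex 1:
  Visited: {1}
  Reached 1 of 6 vertices

Step 3: Only 1 of 6 vertices reached. Graph is disconnected.
Connected components: {1}, {2, 6}, {3}, {4, 5}
Answer: No, the graph is not connected (4 components).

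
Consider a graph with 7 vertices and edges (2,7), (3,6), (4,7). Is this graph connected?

Step 1: Build adjacency list from edges:
  1: (none)
  2: 7
  3: 6
  4: 7
  5: (none)
  6: 3
  7: 2, 4

Step 2: Run BFS/DFS from vertex 1:
  Visited: {1}
  Reached 1 of 7 vertices

Step 3: Only 1 of 7 vertices reached. Graph is disconnected.
Connected components: {1}, {2, 4, 7}, {3, 6}, {5}
Answer: No, the graph is not connected (4 components).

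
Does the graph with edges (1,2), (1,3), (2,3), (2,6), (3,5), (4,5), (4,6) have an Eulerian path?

Step 1: Find the degree of each vertex:
  deg(1) = 2
  deg(2) = 3
  deg(3) = 3
  deg(4) = 2
  deg(5) = 2
  deg(6) = 2

Step 2: Count vertices with odd degree:
  Odd-degree vertices: 2, 3 (2 total)

Step 3: Apply Euler's theorem:
  - Eulerian circuit exists iff graph is connected and all vertices have even degree
  - Eulerian path exists iff graph is connected and has 0 or 2 odd-degree vertices

Graph is connected with exactly 2 odd-degree vertices (2, 3).
Eulerian path exists (starting and ending at the odd-degree vertices), but no Eulerian circuit.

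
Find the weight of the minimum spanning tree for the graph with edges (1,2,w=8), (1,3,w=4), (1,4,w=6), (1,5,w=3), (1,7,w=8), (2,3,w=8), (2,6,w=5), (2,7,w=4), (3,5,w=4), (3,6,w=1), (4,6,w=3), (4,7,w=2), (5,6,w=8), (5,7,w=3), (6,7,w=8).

Apply Kruskal's algorithm (sort edges by weight, add if no cycle):

Sorted edges by weight:
  (3,6) w=1
  (4,7) w=2
  (1,5) w=3
  (4,6) w=3
  (5,7) w=3
  (1,3) w=4
  (2,7) w=4
  (3,5) w=4
  (2,6) w=5
  (1,4) w=6
  (1,7) w=8
  (1,2) w=8
  (2,3) w=8
  (5,6) w=8
  (6,7) w=8

Add edge (3,6) w=1 -- no cycle. Running total: 1
Add edge (4,7) w=2 -- no cycle. Running total: 3
Add edge (1,5) w=3 -- no cycle. Running total: 6
Add edge (4,6) w=3 -- no cycle. Running total: 9
Add edge (5,7) w=3 -- no cycle. Running total: 12
Skip edge (1,3) w=4 -- would create cycle
Add edge (2,7) w=4 -- no cycle. Running total: 16

MST edges: (3,6,w=1), (4,7,w=2), (1,5,w=3), (4,6,w=3), (5,7,w=3), (2,7,w=4)
Total MST weight: 1 + 2 + 3 + 3 + 3 + 4 = 16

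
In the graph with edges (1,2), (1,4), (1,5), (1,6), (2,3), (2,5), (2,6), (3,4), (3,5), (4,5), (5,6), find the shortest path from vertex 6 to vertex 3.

Step 1: Build adjacency list:
  1: 2, 4, 5, 6
  2: 1, 3, 5, 6
  3: 2, 4, 5
  4: 1, 3, 5
  5: 1, 2, 3, 4, 6
  6: 1, 2, 5

Step 2: BFS from vertex 6 to find shortest path to 3:
  vertex 1 reached at distance 1
  vertex 2 reached at distance 1
  vertex 5 reached at distance 1
  vertex 4 reached at distance 2
  vertex 3 reached at distance 2

Step 3: Shortest path: 6 -> 5 -> 3
Path length: 2 edges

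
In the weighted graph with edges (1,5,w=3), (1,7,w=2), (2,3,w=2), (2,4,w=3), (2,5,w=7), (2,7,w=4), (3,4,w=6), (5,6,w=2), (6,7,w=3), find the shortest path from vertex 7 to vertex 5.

Step 1: Build adjacency list with weights:
  1: 5(w=3), 7(w=2)
  2: 3(w=2), 4(w=3), 5(w=7), 7(w=4)
  3: 2(w=2), 4(w=6)
  4: 2(w=3), 3(w=6)
  5: 1(w=3), 2(w=7), 6(w=2)
  6: 5(w=2), 7(w=3)
  7: 1(w=2), 2(w=4), 6(w=3)

Step 2: Apply Dijkstra's algorithm from vertex 7:
  Visit vertex 7 (distance=0)
    Update dist[1] = 2
    Update dist[2] = 4
    Update dist[6] = 3
  Visit vertex 1 (distance=2)
    Update dist[5] = 5
  Visit vertex 6 (distance=3)
  Visit vertex 2 (distance=4)
    Update dist[3] = 6
    Update dist[4] = 7
  Visit vertex 5 (distance=5)

Step 3: Shortest path: 7 -> 1 -> 5
Total weight: 2 + 3 = 5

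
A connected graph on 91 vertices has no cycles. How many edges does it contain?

A tree on n vertices always has exactly n - 1 edges.
For n = 91: edges = 91 - 1 = 90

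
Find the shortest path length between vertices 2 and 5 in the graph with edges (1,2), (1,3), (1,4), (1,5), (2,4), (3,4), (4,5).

Step 1: Build adjacency list:
  1: 2, 3, 4, 5
  2: 1, 4
  3: 1, 4
  4: 1, 2, 3, 5
  5: 1, 4

Step 2: BFS from vertex 2 to find shortest path to 5:
  vertex 1 reached at distance 1
  vertex 4 reached at distance 1
  vertex 3 reached at distance 2
  vertex 5 reached at distance 2

Step 3: Shortest path: 2 -> 1 -> 5
Path length: 2 edges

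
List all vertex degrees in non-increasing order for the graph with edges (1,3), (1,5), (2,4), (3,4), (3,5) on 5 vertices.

Step 1: Count edges incident to each vertex:
  deg(1) = 2 (neighbors: 3, 5)
  deg(2) = 1 (neighbors: 4)
  deg(3) = 3 (neighbors: 1, 4, 5)
  deg(4) = 2 (neighbors: 2, 3)
  deg(5) = 2 (neighbors: 1, 3)

Step 2: Sort degrees in non-increasing order:
  Degrees: [2, 1, 3, 2, 2] -> sorted: [3, 2, 2, 2, 1]

Degree sequence: [3, 2, 2, 2, 1]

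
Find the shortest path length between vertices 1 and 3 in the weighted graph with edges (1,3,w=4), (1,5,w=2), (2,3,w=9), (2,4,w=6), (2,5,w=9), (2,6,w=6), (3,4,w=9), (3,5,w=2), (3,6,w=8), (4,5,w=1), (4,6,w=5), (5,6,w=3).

Step 1: Build adjacency list with weights:
  1: 3(w=4), 5(w=2)
  2: 3(w=9), 4(w=6), 5(w=9), 6(w=6)
  3: 1(w=4), 2(w=9), 4(w=9), 5(w=2), 6(w=8)
  4: 2(w=6), 3(w=9), 5(w=1), 6(w=5)
  5: 1(w=2), 2(w=9), 3(w=2), 4(w=1), 6(w=3)
  6: 2(w=6), 3(w=8), 4(w=5), 5(w=3)

Step 2: Apply Dijkstra's algorithm from vertex 1:
  Visit vertex 1 (distance=0)
    Update dist[3] = 4
    Update dist[5] = 2
  Visit vertex 5 (distance=2)
    Update dist[2] = 11
    Update dist[4] = 3
    Update dist[6] = 5
  Visit vertex 4 (distance=3)
    Update dist[2] = 9
  Visit vertex 3 (distance=4)

Step 3: Shortest path: 1 -> 3
Total weight: 4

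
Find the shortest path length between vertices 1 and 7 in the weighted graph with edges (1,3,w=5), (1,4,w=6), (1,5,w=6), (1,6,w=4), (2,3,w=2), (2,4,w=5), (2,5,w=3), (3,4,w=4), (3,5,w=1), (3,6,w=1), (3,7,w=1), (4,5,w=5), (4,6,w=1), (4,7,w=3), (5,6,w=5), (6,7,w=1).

Step 1: Build adjacency list with weights:
  1: 3(w=5), 4(w=6), 5(w=6), 6(w=4)
  2: 3(w=2), 4(w=5), 5(w=3)
  3: 1(w=5), 2(w=2), 4(w=4), 5(w=1), 6(w=1), 7(w=1)
  4: 1(w=6), 2(w=5), 3(w=4), 5(w=5), 6(w=1), 7(w=3)
  5: 1(w=6), 2(w=3), 3(w=1), 4(w=5), 6(w=5)
  6: 1(w=4), 3(w=1), 4(w=1), 5(w=5), 7(w=1)
  7: 3(w=1), 4(w=3), 6(w=1)

Step 2: Apply Dijkstra's algorithm from vertex 1:
  Visit vertex 1 (distance=0)
    Update dist[3] = 5
    Update dist[4] = 6
    Update dist[5] = 6
    Update dist[6] = 4
  Visit vertex 6 (distance=4)
    Update dist[4] = 5
    Update dist[7] = 5
  Visit vertex 3 (distance=5)
    Update dist[2] = 7
  Visit vertex 4 (distance=5)
  Visit vertex 7 (distance=5)

Step 3: Shortest path: 1 -> 6 -> 7
Total weight: 4 + 1 = 5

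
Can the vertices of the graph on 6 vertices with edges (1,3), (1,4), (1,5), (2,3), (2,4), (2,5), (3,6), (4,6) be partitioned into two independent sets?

Step 1: Attempt 2-coloring using BFS:
  Start at vertex 1, assign color 0
  Color vertex 3 with color 1 (neighbor of 1)
  Color vertex 4 with color 1 (neighbor of 1)
  Color vertex 5 with color 1 (neighbor of 1)
  Color vertex 2 with color 0 (neighbor of 3)
  Color vertex 6 with color 0 (neighbor of 3)

Step 2: 2-coloring succeeded. No conflicts found.
  Set A (color 0): {1, 2, 6}
  Set B (color 1): {3, 4, 5}

The graph is bipartite with partition {1, 2, 6}, {3, 4, 5}.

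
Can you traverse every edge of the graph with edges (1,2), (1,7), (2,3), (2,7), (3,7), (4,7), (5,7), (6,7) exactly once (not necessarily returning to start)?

Step 1: Find the degree of each vertex:
  deg(1) = 2
  deg(2) = 3
  deg(3) = 2
  deg(4) = 1
  deg(5) = 1
  deg(6) = 1
  deg(7) = 6

Step 2: Count vertices with odd degree:
  Odd-degree vertices: 2, 4, 5, 6 (4 total)

Step 3: Apply Euler's theorem:
  - Eulerian circuit exists iff graph is connected and all vertices have even degree
  - Eulerian path exists iff graph is connected and has 0 or 2 odd-degree vertices

Graph has 4 odd-degree vertices (need 0 or 2).
Neither Eulerian path nor Eulerian circuit exists.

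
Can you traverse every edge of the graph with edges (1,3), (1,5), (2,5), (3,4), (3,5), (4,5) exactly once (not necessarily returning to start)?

Step 1: Find the degree of each vertex:
  deg(1) = 2
  deg(2) = 1
  deg(3) = 3
  deg(4) = 2
  deg(5) = 4

Step 2: Count vertices with odd degree:
  Odd-degree vertices: 2, 3 (2 total)

Step 3: Apply Euler's theorem:
  - Eulerian circuit exists iff graph is connected and all vertices have even degree
  - Eulerian path exists iff graph is connected and has 0 or 2 odd-degree vertices

Graph is connected with exactly 2 odd-degree vertices (2, 3).
Eulerian path exists (starting and ending at the odd-degree vertices), but no Eulerian circuit.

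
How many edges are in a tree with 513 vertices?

A tree on n vertices always has exactly n - 1 edges.
For n = 513: edges = 513 - 1 = 512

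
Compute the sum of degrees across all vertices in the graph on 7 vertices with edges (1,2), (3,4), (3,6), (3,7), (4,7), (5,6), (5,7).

Step 1: Count edges incident to each vertex:
  deg(1) = 1 (neighbors: 2)
  deg(2) = 1 (neighbors: 1)
  deg(3) = 3 (neighbors: 4, 6, 7)
  deg(4) = 2 (neighbors: 3, 7)
  deg(5) = 2 (neighbors: 6, 7)
  deg(6) = 2 (neighbors: 3, 5)
  deg(7) = 3 (neighbors: 3, 4, 5)

Step 2: Sum all degrees:
  1 + 1 + 3 + 2 + 2 + 2 + 3 = 14

Verification: sum of degrees = 2 * |E| = 2 * 7 = 14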